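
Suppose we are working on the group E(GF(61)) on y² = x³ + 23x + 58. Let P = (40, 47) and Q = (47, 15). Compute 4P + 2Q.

First 4P:
Repeated addition: build up to 4P.
2P: tangent at (40, 47): λ = (3·40² + 23)/(2·47) ≡ 4/33. 33⁻¹ ≡ 37 (mod 61), so λ ≡ 4·37 ≡ 26.
  x = λ² - 40 - 40 = 676 - 80 ≡ 47; y = λ·(40 - 47) - 47 ≡ 15. → (47, 15)
3P: (47, 15) + (40, 47). λ = (47 - 15)/(40 - 47) ≡ 32/54 mod 61. 54⁻¹ ≡ 26 (mod 61) since 54·26 = 1404 ≡ 1, so λ ≡ 39.
  x = λ² - 47 - 40 = 1521 - 87 ≡ 31; y = λ·(47 - 31) - 15 ≡ 60. → (31, 60)
4P: (31, 60) + (40, 47). λ = (47 - 60)/(40 - 31) ≡ 48/9 mod 61. 9⁻¹ ≡ 34 (mod 61), so λ ≡ 46.
  x = λ² - 31 - 40 = 2116 - 71 ≡ 32; y = λ·(31 - 32) - 60 ≡ 16. → (32, 16)
4P = (32, 16).
Next 2Q:
Repeated addition: build up to 2Q.
2Q: tangent at (47, 15): λ = (3·47² + 23)/(2·15) ≡ 1/30. 30⁻¹ ≡ 59 (mod 61), so λ ≡ 1·59 ≡ 59.
  x = λ² - 47 - 47 = 3481 - 94 ≡ 32; y = λ·(47 - 32) - 15 ≡ 16. → (32, 16)
2Q = (32, 16).
Finally 4P + 2Q:
tangent at (32, 16): λ = (3·32² + 23)/(2·16) ≡ 45/32. 32⁻¹ ≡ 21 (mod 61), so λ ≡ 45·21 ≡ 30.
  x = λ² - 32 - 32 = 900 - 64 ≡ 43; y = λ·(32 - 43) - 16 ≡ 20. → (43, 20)

(43, 20)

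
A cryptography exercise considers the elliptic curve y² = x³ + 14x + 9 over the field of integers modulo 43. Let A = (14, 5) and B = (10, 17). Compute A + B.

(14, 5) + (10, 17). λ = (17 - 5)/(10 - 14) ≡ 12/39 mod 43. 39⁻¹ ≡ 32 (mod 43), so λ ≡ 40.
  x = λ² - 14 - 10 = 1600 - 24 ≡ 28; y = λ·(14 - 28) - 5 ≡ 37. → (28, 37)

(28, 37)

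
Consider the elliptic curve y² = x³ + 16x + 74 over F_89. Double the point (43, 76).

tangent at (43, 76): λ = (3·43² + 16)/(2·76) ≡ 45/63. 63⁻¹ ≡ 65 (mod 89), so λ ≡ 45·65 ≡ 77.
  x = λ² - 43 - 43 = 5929 - 86 ≡ 58; y = λ·(43 - 58) - 76 ≡ 15. → (58, 15)

(58, 15)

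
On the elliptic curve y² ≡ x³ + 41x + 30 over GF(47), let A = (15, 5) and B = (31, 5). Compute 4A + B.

First 4A:
Double-and-add on 4 = (100)₂. Start with A = (15, 5) for the leading 1-bit.
double: tangent at (15, 5): λ = (3·15² + 41)/(2·5) ≡ 11/10. 10⁻¹ ≡ 33 (mod 47), so λ ≡ 11·33 ≡ 34.
  x = λ² - 15 - 15 = 1156 - 30 ≡ 45; y = λ·(15 - 45) - 5 ≡ 9. → (45, 9)
double: tangent at (45, 9): λ = (3·45² + 41)/(2·9) ≡ 6/18. 18⁻¹ ≡ 34 (mod 47) since 18·34 = 612 ≡ 1, so λ ≡ 6·34 ≡ 16.
  x = λ² - 45 - 45 = 256 - 90 ≡ 25; y = λ·(45 - 25) - 9 ≡ 29. → (25, 29)
4A = (25, 29).
Finally 4A + B:
(25, 29) + (31, 5). λ = (5 - 29)/(31 - 25) ≡ 23/6 mod 47. 6⁻¹ ≡ 8 (mod 47), so λ ≡ 43.
  x = λ² - 25 - 31 = 1849 - 56 ≡ 7; y = λ·(25 - 7) - 29 ≡ 40. → (7, 40)

(7, 40)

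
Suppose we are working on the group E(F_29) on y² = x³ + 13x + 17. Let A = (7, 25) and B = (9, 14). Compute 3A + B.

(7, 25)

First 3A:
Repeated addition: build up to 3A.
2A: tangent at (7, 25): λ = (3·7² + 13)/(2·25) ≡ 15/21. 21⁻¹ ≡ 18 (mod 29) since 21·18 = 378 ≡ 1, so λ ≡ 15·18 ≡ 9.
  x = λ² - 7 - 7 = 81 - 14 ≡ 9; y = λ·(7 - 9) - 25 ≡ 15. → (9, 15)
3A: (9, 15) + (7, 25). λ = (25 - 15)/(7 - 9) ≡ 10/27 mod 29. 27⁻¹ ≡ 14 (mod 29) since 27·14 = 378 ≡ 1, so λ ≡ 24.
  x = λ² - 9 - 7 = 576 - 16 ≡ 9; y = λ·(9 - 9) - 15 ≡ 14. → (9, 14)
3A = (9, 14).
Finally 3A + B:
tangent at (9, 14): λ = (3·9² + 13)/(2·14) ≡ 24/28. 28⁻¹ ≡ 28 (mod 29), so λ ≡ 24·28 ≡ 5.
  x = λ² - 9 - 9 = 25 - 18 ≡ 7; y = λ·(9 - 7) - 14 ≡ 25. → (7, 25)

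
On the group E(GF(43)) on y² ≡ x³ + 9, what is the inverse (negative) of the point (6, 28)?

(6, 15)

-(6, 28) = (6, -28 mod 43) = (6, 15).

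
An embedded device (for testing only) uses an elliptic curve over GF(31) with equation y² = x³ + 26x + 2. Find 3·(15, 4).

(25, 23)

Write G = (15, 4).
Repeated addition: build up to 3G.
2G: tangent at (15, 4): λ = (3·15² + 26)/(2·4) ≡ 19/8. 8⁻¹ ≡ 4 (mod 31), so λ ≡ 19·4 ≡ 14.
  x = λ² - 15 - 15 = 196 - 30 ≡ 11; y = λ·(15 - 11) - 4 ≡ 21. → (11, 21)
3G: (11, 21) + (15, 4). λ = (4 - 21)/(15 - 11) ≡ 14/4 mod 31. 4⁻¹ ≡ 8 (mod 31) since 4·8 = 32 ≡ 1, so λ ≡ 19.
  x = λ² - 11 - 15 = 361 - 26 ≡ 25; y = λ·(11 - 25) - 21 ≡ 23. → (25, 23)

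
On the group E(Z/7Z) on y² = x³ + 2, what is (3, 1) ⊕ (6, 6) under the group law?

(0, 4)

(3, 1) + (6, 6). λ = (6 - 1)/(6 - 3) ≡ 5/3 mod 7. 3⁻¹ ≡ 5 (mod 7), so λ ≡ 4.
  x = λ² - 3 - 6 = 16 - 9 ≡ 0; y = λ·(3 - 0) - 1 ≡ 4. → (0, 4)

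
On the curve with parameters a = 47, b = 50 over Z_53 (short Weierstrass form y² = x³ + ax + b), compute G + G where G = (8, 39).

tangent at (8, 39): λ = (3·8² + 47)/(2·39) ≡ 27/25. 25⁻¹ ≡ 17 (mod 53) since 25·17 = 425 ≡ 1, so λ ≡ 27·17 ≡ 35.
  x = λ² - 8 - 8 = 1225 - 16 ≡ 43; y = λ·(8 - 43) - 39 ≡ 8. → (43, 8)

(43, 8)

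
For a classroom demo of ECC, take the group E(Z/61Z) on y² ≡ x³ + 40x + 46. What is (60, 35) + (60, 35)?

tangent at (60, 35): λ = (3·60² + 40)/(2·35) ≡ 43/9. 9⁻¹ ≡ 34 (mod 61), so λ ≡ 43·34 ≡ 59.
  x = λ² - 60 - 60 = 3481 - 120 ≡ 6; y = λ·(60 - 6) - 35 ≡ 40. → (6, 40)

(6, 40)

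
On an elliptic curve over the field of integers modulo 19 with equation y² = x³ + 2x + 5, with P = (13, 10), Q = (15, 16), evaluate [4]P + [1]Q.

First 4P:
Double-and-add on 4 = (100)₂. Start with P = (13, 10) for the leading 1-bit.
double: tangent at (13, 10): λ = (3·13² + 2)/(2·10) ≡ 15/1. 1⁻¹ ≡ 1 (mod 19), so λ ≡ 15·1 ≡ 15.
  x = λ² - 13 - 13 = 225 - 26 ≡ 9; y = λ·(13 - 9) - 10 ≡ 12. → (9, 12)
double: tangent at (9, 12): λ = (3·9² + 2)/(2·12) ≡ 17/5. 5⁻¹ ≡ 4 (mod 19), so λ ≡ 17·4 ≡ 11.
  x = λ² - 9 - 9 = 121 - 18 ≡ 8; y = λ·(9 - 8) - 12 ≡ 18. → (8, 18)
4P = (8, 18).
Finally 4P + Q:
(8, 18) + (15, 16). λ = (16 - 18)/(15 - 8) ≡ 17/7 mod 19. 7⁻¹ ≡ 11 (mod 19), so λ ≡ 16.
  x = λ² - 8 - 15 = 256 - 23 ≡ 5; y = λ·(8 - 5) - 18 ≡ 11. → (5, 11)

(5, 11)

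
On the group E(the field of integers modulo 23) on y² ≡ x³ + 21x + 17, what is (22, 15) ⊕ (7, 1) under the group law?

(10, 10)

(22, 15) + (7, 1). λ = (1 - 15)/(7 - 22) ≡ 9/8 mod 23. 8⁻¹ ≡ 3 (mod 23), so λ ≡ 4.
  x = λ² - 22 - 7 = 16 - 29 ≡ 10; y = λ·(22 - 10) - 15 ≡ 10. → (10, 10)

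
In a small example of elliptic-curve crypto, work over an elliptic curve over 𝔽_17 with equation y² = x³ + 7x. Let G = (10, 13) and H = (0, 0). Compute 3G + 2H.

(7, 1)

First 3G:
Repeated addition: build up to 3G.
2G: tangent at (10, 13): λ = (3·10² + 7)/(2·13) ≡ 1/9. 9⁻¹ ≡ 2 (mod 17), so λ ≡ 1·2 ≡ 2.
  x = λ² - 10 - 10 = 4 - 20 ≡ 1; y = λ·(10 - 1) - 13 ≡ 5. → (1, 5)
3G: (1, 5) + (10, 13). λ = (13 - 5)/(10 - 1) ≡ 8/9 mod 17. 9⁻¹ ≡ 2 (mod 17), so λ ≡ 16.
  x = λ² - 1 - 10 = 256 - 11 ≡ 7; y = λ·(1 - 7) - 5 ≡ 1. → (7, 1)
3G = (7, 1).
Next 2H:
Repeated addition: build up to 2H.
2H: (0, 0) + (0, 0): same x and y₁ ≡ -y₂, so the sum is the point at infinity.
2H = the point at infinity.
Finally 3G + 2H:
(7, 1) + the point at infinity = (7, 1) (identity).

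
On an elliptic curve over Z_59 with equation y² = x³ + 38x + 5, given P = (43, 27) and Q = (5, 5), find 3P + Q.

(34, 56)

First 3P:
Repeated addition: build up to 3P.
2P: tangent at (43, 27): λ = (3·43² + 38)/(2·27) ≡ 39/54. 54⁻¹ ≡ 47 (mod 59) since 54·47 = 2538 ≡ 1, so λ ≡ 39·47 ≡ 4.
  x = λ² - 43 - 43 = 16 - 86 ≡ 48; y = λ·(43 - 48) - 27 ≡ 12. → (48, 12)
3P: (48, 12) + (43, 27). λ = (27 - 12)/(43 - 48) ≡ 15/54 mod 59. 54⁻¹ ≡ 47 (mod 59) since 54·47 = 2538 ≡ 1, so λ ≡ 56.
  x = λ² - 48 - 43 = 3136 - 91 ≡ 36; y = λ·(48 - 36) - 12 ≡ 11. → (36, 11)
3P = (36, 11).
Finally 3P + Q:
(36, 11) + (5, 5). λ = (5 - 11)/(5 - 36) ≡ 53/28 mod 59. 28⁻¹ ≡ 19 (mod 59), so λ ≡ 4.
  x = λ² - 36 - 5 = 16 - 41 ≡ 34; y = λ·(36 - 34) - 11 ≡ 56. → (34, 56)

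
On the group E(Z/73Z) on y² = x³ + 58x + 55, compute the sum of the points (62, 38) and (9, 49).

(43, 71)

(62, 38) + (9, 49). λ = (49 - 38)/(9 - 62) ≡ 11/20 mod 73. 20⁻¹ ≡ 11 (mod 73) since 20·11 = 220 ≡ 1, so λ ≡ 48.
  x = λ² - 62 - 9 = 2304 - 71 ≡ 43; y = λ·(62 - 43) - 38 ≡ 71. → (43, 71)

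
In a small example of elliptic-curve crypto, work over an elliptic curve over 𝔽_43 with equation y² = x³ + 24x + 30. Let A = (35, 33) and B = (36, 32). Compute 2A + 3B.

First 2A:
Repeated addition: build up to 2A.
2A: tangent at (35, 33): λ = (3·35² + 24)/(2·33) ≡ 1/23. 23⁻¹ ≡ 15 (mod 43), so λ ≡ 1·15 ≡ 15.
  x = λ² - 35 - 35 = 225 - 70 ≡ 26; y = λ·(35 - 26) - 33 ≡ 16. → (26, 16)
2A = (26, 16).
Next 3B:
Repeated addition: build up to 3B.
2B: tangent at (36, 32): λ = (3·36² + 24)/(2·32) ≡ 42/21. 21⁻¹ ≡ 41 (mod 43) since 21·41 = 861 ≡ 1, so λ ≡ 42·41 ≡ 2.
  x = λ² - 36 - 36 = 4 - 72 ≡ 18; y = λ·(36 - 18) - 32 ≡ 4. → (18, 4)
3B: (18, 4) + (36, 32). λ = (32 - 4)/(36 - 18) ≡ 28/18 mod 43. 18⁻¹ ≡ 12 (mod 43), so λ ≡ 35.
  x = λ² - 18 - 36 = 1225 - 54 ≡ 10; y = λ·(18 - 10) - 4 ≡ 18. → (10, 18)
3B = (10, 18).
Finally 2A + 3B:
(26, 16) + (10, 18). λ = (18 - 16)/(10 - 26) ≡ 2/27 mod 43. 27⁻¹ ≡ 8 (mod 43), so λ ≡ 16.
  x = λ² - 26 - 10 = 256 - 36 ≡ 5; y = λ·(26 - 5) - 16 ≡ 19. → (5, 19)

(5, 19)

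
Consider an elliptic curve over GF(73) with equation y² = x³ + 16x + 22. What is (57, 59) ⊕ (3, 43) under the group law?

(57, 59) + (3, 43). λ = (43 - 59)/(3 - 57) ≡ 57/19 mod 73. 19⁻¹ ≡ 50 (mod 73), so λ ≡ 3.
  x = λ² - 57 - 3 = 9 - 60 ≡ 22; y = λ·(57 - 22) - 59 ≡ 46. → (22, 46)

(22, 46)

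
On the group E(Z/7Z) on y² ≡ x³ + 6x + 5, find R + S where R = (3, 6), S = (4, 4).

(3, 6) + (4, 4). λ = (4 - 6)/(4 - 3) ≡ 5/1 mod 7. 1⁻¹ ≡ 1 (mod 7), so λ ≡ 5.
  x = λ² - 3 - 4 = 25 - 7 ≡ 4; y = λ·(3 - 4) - 6 ≡ 3. → (4, 3)

(4, 3)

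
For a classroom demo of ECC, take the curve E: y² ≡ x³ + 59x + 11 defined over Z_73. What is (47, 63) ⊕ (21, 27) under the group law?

(47, 63) + (21, 27). λ = (27 - 63)/(21 - 47) ≡ 37/47 mod 73. 47⁻¹ ≡ 14 (mod 73), so λ ≡ 7.
  x = λ² - 47 - 21 = 49 - 68 ≡ 54; y = λ·(47 - 54) - 63 ≡ 34. → (54, 34)

(54, 34)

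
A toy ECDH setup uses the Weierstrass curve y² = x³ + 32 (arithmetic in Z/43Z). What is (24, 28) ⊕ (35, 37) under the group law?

(33, 35)

(24, 28) + (35, 37). λ = (37 - 28)/(35 - 24) ≡ 9/11 mod 43. 11⁻¹ ≡ 4 (mod 43), so λ ≡ 36.
  x = λ² - 24 - 35 = 1296 - 59 ≡ 33; y = λ·(24 - 33) - 28 ≡ 35. → (33, 35)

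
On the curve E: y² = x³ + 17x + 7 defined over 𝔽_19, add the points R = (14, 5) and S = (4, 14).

(2, 7)

(14, 5) + (4, 14). λ = (14 - 5)/(4 - 14) ≡ 9/9 mod 19. 9⁻¹ ≡ 17 (mod 19), so λ ≡ 1.
  x = λ² - 14 - 4 = 1 - 18 ≡ 2; y = λ·(14 - 2) - 5 ≡ 7. → (2, 7)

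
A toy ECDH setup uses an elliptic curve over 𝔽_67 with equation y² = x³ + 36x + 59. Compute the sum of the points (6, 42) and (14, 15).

(6, 42) + (14, 15). λ = (15 - 42)/(14 - 6) ≡ 40/8 mod 67. 8⁻¹ ≡ 42 (mod 67), so λ ≡ 5.
  x = λ² - 6 - 14 = 25 - 20 ≡ 5; y = λ·(6 - 5) - 42 ≡ 30. → (5, 30)

(5, 30)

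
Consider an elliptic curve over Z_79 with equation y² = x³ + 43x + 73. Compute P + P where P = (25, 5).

tangent at (25, 5): λ = (3·25² + 43)/(2·5) ≡ 22/10. 10⁻¹ ≡ 8 (mod 79), so λ ≡ 22·8 ≡ 18.
  x = λ² - 25 - 25 = 324 - 50 ≡ 37; y = λ·(25 - 37) - 5 ≡ 16. → (37, 16)

(37, 16)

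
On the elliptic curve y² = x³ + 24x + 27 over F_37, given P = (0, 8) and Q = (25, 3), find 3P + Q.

First 3P:
Repeated addition: build up to 3P.
2P: tangent at (0, 8): λ = (3·0² + 24)/(2·8) ≡ 24/16. 16⁻¹ ≡ 7 (mod 37) since 16·7 = 112 ≡ 1, so λ ≡ 24·7 ≡ 20.
  x = λ² - 0 - 0 = 400 - 0 ≡ 30; y = λ·(0 - 30) - 8 ≡ 21. → (30, 21)
3P: (30, 21) + (0, 8). λ = (8 - 21)/(0 - 30) ≡ 24/7 mod 37. 7⁻¹ ≡ 16 (mod 37), so λ ≡ 14.
  x = λ² - 30 - 0 = 196 - 30 ≡ 18; y = λ·(30 - 18) - 21 ≡ 36. → (18, 36)
3P = (18, 36).
Finally 3P + Q:
(18, 36) + (25, 3). λ = (3 - 36)/(25 - 18) ≡ 4/7 mod 37. 7⁻¹ ≡ 16 (mod 37) since 7·16 = 112 ≡ 1, so λ ≡ 27.
  x = λ² - 18 - 25 = 729 - 43 ≡ 20; y = λ·(18 - 20) - 36 ≡ 21. → (20, 21)

(20, 21)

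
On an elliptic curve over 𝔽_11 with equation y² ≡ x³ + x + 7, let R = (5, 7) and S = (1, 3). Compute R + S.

(5, 7) + (1, 3). λ = (3 - 7)/(1 - 5) ≡ 7/7 mod 11. 7⁻¹ ≡ 8 (mod 11), so λ ≡ 1.
  x = λ² - 5 - 1 = 1 - 6 ≡ 6; y = λ·(5 - 6) - 7 ≡ 3. → (6, 3)

(6, 3)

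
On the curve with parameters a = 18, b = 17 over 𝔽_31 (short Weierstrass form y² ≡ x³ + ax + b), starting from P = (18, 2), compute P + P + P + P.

Double-and-add on 4 = (100)₂. Start with P = (18, 2) for the leading 1-bit.
double: tangent at (18, 2): λ = (3·18² + 18)/(2·2) ≡ 29/4. 4⁻¹ ≡ 8 (mod 31) since 4·8 = 32 ≡ 1, so λ ≡ 29·8 ≡ 15.
  x = λ² - 18 - 18 = 225 - 36 ≡ 3; y = λ·(18 - 3) - 2 ≡ 6. → (3, 6)
double: tangent at (3, 6): λ = (3·3² + 18)/(2·6) ≡ 14/12. 12⁻¹ ≡ 13 (mod 31), so λ ≡ 14·13 ≡ 27.
  x = λ² - 3 - 3 = 729 - 6 ≡ 10; y = λ·(3 - 10) - 6 ≡ 22. → (10, 22)

(10, 22)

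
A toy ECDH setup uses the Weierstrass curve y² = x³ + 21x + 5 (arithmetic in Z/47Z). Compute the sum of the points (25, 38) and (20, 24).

(23, 24)

(25, 38) + (20, 24). λ = (24 - 38)/(20 - 25) ≡ 33/42 mod 47. 42⁻¹ ≡ 28 (mod 47), so λ ≡ 31.
  x = λ² - 25 - 20 = 961 - 45 ≡ 23; y = λ·(25 - 23) - 38 ≡ 24. → (23, 24)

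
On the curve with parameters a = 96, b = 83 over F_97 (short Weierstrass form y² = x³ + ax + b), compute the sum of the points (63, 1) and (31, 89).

(53, 20)

(63, 1) + (31, 89). λ = (89 - 1)/(31 - 63) ≡ 88/65 mod 97. 65⁻¹ ≡ 3 (mod 97) since 65·3 = 195 ≡ 1, so λ ≡ 70.
  x = λ² - 63 - 31 = 4900 - 94 ≡ 53; y = λ·(63 - 53) - 1 ≡ 20. → (53, 20)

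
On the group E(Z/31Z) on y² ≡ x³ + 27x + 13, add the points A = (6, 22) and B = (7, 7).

(26, 30)

(6, 22) + (7, 7). λ = (7 - 22)/(7 - 6) ≡ 16/1 mod 31. 1⁻¹ ≡ 1 (mod 31), so λ ≡ 16.
  x = λ² - 6 - 7 = 256 - 13 ≡ 26; y = λ·(6 - 26) - 22 ≡ 30. → (26, 30)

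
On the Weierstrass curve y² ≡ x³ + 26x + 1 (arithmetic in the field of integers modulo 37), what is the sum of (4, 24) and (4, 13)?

O

The two points share x = 4 and their y-coordinates satisfy 24 + 13 ≡ 0 (mod 37), so they are inverses. Their sum is the point at infinity.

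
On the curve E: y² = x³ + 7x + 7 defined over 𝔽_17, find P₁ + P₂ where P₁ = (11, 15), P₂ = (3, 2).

(16, 13)

(11, 15) + (3, 2). λ = (2 - 15)/(3 - 11) ≡ 4/9 mod 17. 9⁻¹ ≡ 2 (mod 17) since 9·2 = 18 ≡ 1, so λ ≡ 8.
  x = λ² - 11 - 3 = 64 - 14 ≡ 16; y = λ·(11 - 16) - 15 ≡ 13. → (16, 13)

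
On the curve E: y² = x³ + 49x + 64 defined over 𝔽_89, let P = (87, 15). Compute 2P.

(29, 8)

tangent at (87, 15): λ = (3·87² + 49)/(2·15) ≡ 61/30. 30⁻¹ ≡ 3 (mod 89) since 30·3 = 90 ≡ 1, so λ ≡ 61·3 ≡ 5.
  x = λ² - 87 - 87 = 25 - 174 ≡ 29; y = λ·(87 - 29) - 15 ≡ 8. → (29, 8)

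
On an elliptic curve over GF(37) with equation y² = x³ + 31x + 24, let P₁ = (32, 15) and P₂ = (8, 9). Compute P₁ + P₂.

(32, 15) + (8, 9). λ = (9 - 15)/(8 - 32) ≡ 31/13 mod 37. 13⁻¹ ≡ 20 (mod 37) since 13·20 = 260 ≡ 1, so λ ≡ 28.
  x = λ² - 32 - 8 = 784 - 40 ≡ 4; y = λ·(32 - 4) - 15 ≡ 29. → (4, 29)

(4, 29)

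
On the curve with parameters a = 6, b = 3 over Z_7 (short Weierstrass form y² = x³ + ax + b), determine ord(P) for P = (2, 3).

2P: tangent at (2, 3): λ = (3·2² + 6)/(2·3) ≡ 4/6. 6⁻¹ ≡ 6 (mod 7), so λ ≡ 4·6 ≡ 3.
  x = λ² - 2 - 2 = 9 - 4 ≡ 5; y = λ·(2 - 5) - 3 ≡ 2. → (5, 2)
3P: (5, 2) + (2, 3). λ = (3 - 2)/(2 - 5) ≡ 1/4 mod 7. 4⁻¹ ≡ 2 (mod 7) since 4·2 = 8 ≡ 1, so λ ≡ 2.
  x = λ² - 5 - 2 = 4 - 7 ≡ 4; y = λ·(5 - 4) - 2 ≡ 0. → (4, 0)
4P: (4, 0) + (2, 3). λ = (3 - 0)/(2 - 4) ≡ 3/5 mod 7. 5⁻¹ ≡ 3 (mod 7), so λ ≡ 2.
  x = λ² - 4 - 2 = 4 - 6 ≡ 5; y = λ·(4 - 5) - 0 ≡ 5. → (5, 5)
5P: (5, 5) + (2, 3). λ = (3 - 5)/(2 - 5) ≡ 5/4 mod 7. 4⁻¹ ≡ 2 (mod 7), so λ ≡ 3.
  x = λ² - 5 - 2 = 9 - 7 ≡ 2; y = λ·(5 - 2) - 5 ≡ 4. → (2, 4)
6P: (2, 4) + (2, 3): same x and y₁ ≡ -y₂, so the sum is the point at infinity.
6P = the point at infinity, so the order is 6.

6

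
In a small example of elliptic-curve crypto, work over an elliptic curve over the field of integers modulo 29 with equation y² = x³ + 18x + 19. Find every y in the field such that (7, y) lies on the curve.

x³ + 18x + 19 = 488 ≡ 24 (mod 29).
Square roots of 24 mod 29: 13 and 16 (since 13² = 169 ≡ 24).

13, 16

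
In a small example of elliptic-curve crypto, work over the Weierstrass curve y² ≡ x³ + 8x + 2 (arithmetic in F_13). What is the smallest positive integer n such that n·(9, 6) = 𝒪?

10

2P: tangent at (9, 6): λ = (3·9² + 8)/(2·6) ≡ 4/12. 12⁻¹ ≡ 12 (mod 13), so λ ≡ 4·12 ≡ 9.
  x = λ² - 9 - 9 = 81 - 18 ≡ 11; y = λ·(9 - 11) - 6 ≡ 2. → (11, 2)
3P: (11, 2) + (9, 6). λ = (6 - 2)/(9 - 11) ≡ 4/11 mod 13. 11⁻¹ ≡ 6 (mod 13) since 11·6 = 66 ≡ 1, so λ ≡ 11.
  x = λ² - 11 - 9 = 121 - 20 ≡ 10; y = λ·(11 - 10) - 2 ≡ 9. → (10, 9)
4P: (10, 9) + (9, 6). λ = (6 - 9)/(9 - 10) ≡ 10/12 mod 13. 12⁻¹ ≡ 12 (mod 13) since 12·12 = 144 ≡ 1, so λ ≡ 3.
  x = λ² - 10 - 9 = 9 - 19 ≡ 3; y = λ·(10 - 3) - 9 ≡ 12. → (3, 12)
5P: (3, 12) + (9, 6). λ = (6 - 12)/(9 - 3) ≡ 7/6 mod 13. 6⁻¹ ≡ 11 (mod 13), so λ ≡ 12.
  x = λ² - 3 - 9 = 144 - 12 ≡ 2; y = λ·(3 - 2) - 12 ≡ 0. → (2, 0)
6P: (2, 0) + (9, 6). λ = (6 - 0)/(9 - 2) ≡ 6/7 mod 13. 7⁻¹ ≡ 2 (mod 13), so λ ≡ 12.
  x = λ² - 2 - 9 = 144 - 11 ≡ 3; y = λ·(2 - 3) - 0 ≡ 1. → (3, 1)
7P: (3, 1) + (9, 6). λ = (6 - 1)/(9 - 3) ≡ 5/6 mod 13. 6⁻¹ ≡ 11 (mod 13), so λ ≡ 3.
  x = λ² - 3 - 9 = 9 - 12 ≡ 10; y = λ·(3 - 10) - 1 ≡ 4. → (10, 4)
8P: (10, 4) + (9, 6). λ = (6 - 4)/(9 - 10) ≡ 2/12 mod 13. 12⁻¹ ≡ 12 (mod 13) since 12·12 = 144 ≡ 1, so λ ≡ 11.
  x = λ² - 10 - 9 = 121 - 19 ≡ 11; y = λ·(10 - 11) - 4 ≡ 11. → (11, 11)
9P: (11, 11) + (9, 6). λ = (6 - 11)/(9 - 11) ≡ 8/11 mod 13. 11⁻¹ ≡ 6 (mod 13), so λ ≡ 9.
  x = λ² - 11 - 9 = 81 - 20 ≡ 9; y = λ·(11 - 9) - 11 ≡ 7. → (9, 7)
10P: (9, 7) + (9, 6): same x and y₁ ≡ -y₂, so the sum is 𝒪.
10P = 𝒪, so the order is 10.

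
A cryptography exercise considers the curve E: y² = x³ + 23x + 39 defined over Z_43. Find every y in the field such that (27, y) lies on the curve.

x³ + 23x + 39 = 20343 ≡ 4 (mod 43).
Square roots of 4 mod 43: 2 and 41 (since 2² = 4 ≡ 4).

2, 41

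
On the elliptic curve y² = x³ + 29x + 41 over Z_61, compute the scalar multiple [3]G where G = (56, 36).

(23, 2)

Repeated addition: build up to 3G.
2G: tangent at (56, 36): λ = (3·56² + 29)/(2·36) ≡ 43/11. 11⁻¹ ≡ 50 (mod 61), so λ ≡ 43·50 ≡ 15.
  x = λ² - 56 - 56 = 225 - 112 ≡ 52; y = λ·(56 - 52) - 36 ≡ 24. → (52, 24)
3G: (52, 24) + (56, 36). λ = (36 - 24)/(56 - 52) ≡ 12/4 mod 61. 4⁻¹ ≡ 46 (mod 61), so λ ≡ 3.
  x = λ² - 52 - 56 = 9 - 108 ≡ 23; y = λ·(52 - 23) - 24 ≡ 2. → (23, 2)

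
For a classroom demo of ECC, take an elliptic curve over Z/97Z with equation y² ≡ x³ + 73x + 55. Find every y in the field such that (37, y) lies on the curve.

x³ + 73x + 55 = 53409 ≡ 59 (mod 97).
59 is a non-residue mod 97; no y exists.

none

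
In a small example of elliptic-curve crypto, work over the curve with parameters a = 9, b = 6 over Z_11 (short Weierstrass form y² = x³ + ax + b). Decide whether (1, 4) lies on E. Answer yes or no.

yes

y² = 4² ≡ 5; x³ + 9x + 6 = 16 ≡ 5 (mod 11). 5 = 5.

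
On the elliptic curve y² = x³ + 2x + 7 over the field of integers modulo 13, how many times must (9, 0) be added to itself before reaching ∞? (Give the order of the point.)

2

2P: (9, 0) + (9, 0): same x and y₁ ≡ -y₂, so the sum is ∞.
2P = ∞, so the order is 2.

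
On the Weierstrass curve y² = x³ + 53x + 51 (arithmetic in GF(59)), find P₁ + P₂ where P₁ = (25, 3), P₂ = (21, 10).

(25, 3) + (21, 10). λ = (10 - 3)/(21 - 25) ≡ 7/55 mod 59. 55⁻¹ ≡ 44 (mod 59), so λ ≡ 13.
  x = λ² - 25 - 21 = 169 - 46 ≡ 5; y = λ·(25 - 5) - 3 ≡ 21. → (5, 21)

(5, 21)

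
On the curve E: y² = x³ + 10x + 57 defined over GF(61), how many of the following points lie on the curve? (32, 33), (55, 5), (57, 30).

(32, 33): 33² ≡ 52, rhs ≡ 22 → off.
(55, 5): 5² ≡ 25, rhs ≡ 25 → on.
(57, 30): 30² ≡ 46, rhs ≡ 14 → off.

1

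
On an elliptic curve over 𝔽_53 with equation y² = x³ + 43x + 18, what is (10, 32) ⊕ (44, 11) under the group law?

(45, 13)

(10, 32) + (44, 11). λ = (11 - 32)/(44 - 10) ≡ 32/34 mod 53. 34⁻¹ ≡ 39 (mod 53), so λ ≡ 29.
  x = λ² - 10 - 44 = 841 - 54 ≡ 45; y = λ·(10 - 45) - 32 ≡ 13. → (45, 13)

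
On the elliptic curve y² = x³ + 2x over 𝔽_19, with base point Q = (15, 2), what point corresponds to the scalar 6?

Repeated addition: build up to 6Q.
2Q: tangent at (15, 2): λ = (3·15² + 2)/(2·2) ≡ 12/4. 4⁻¹ ≡ 5 (mod 19) since 4·5 = 20 ≡ 1, so λ ≡ 12·5 ≡ 3.
  x = λ² - 15 - 15 = 9 - 30 ≡ 17; y = λ·(15 - 17) - 2 ≡ 11. → (17, 11)
3Q: (17, 11) + (15, 2). λ = (2 - 11)/(15 - 17) ≡ 10/17 mod 19. 17⁻¹ ≡ 9 (mod 19) since 17·9 = 153 ≡ 1, so λ ≡ 14.
  x = λ² - 17 - 15 = 196 - 32 ≡ 12; y = λ·(17 - 12) - 11 ≡ 2. → (12, 2)
4Q: (12, 2) + (15, 2). λ = (2 - 2)/(15 - 12) ≡ 0/3 mod 19. 3⁻¹ ≡ 13 (mod 19), so λ ≡ 0.
  x = λ² - 12 - 15 = 0 - 27 ≡ 11; y = λ·(12 - 11) - 2 ≡ 17. → (11, 17)
5Q: (11, 17) + (15, 2). λ = (2 - 17)/(15 - 11) ≡ 4/4 mod 19. 4⁻¹ ≡ 5 (mod 19) since 4·5 = 20 ≡ 1, so λ ≡ 1.
  x = λ² - 11 - 15 = 1 - 26 ≡ 13; y = λ·(11 - 13) - 17 ≡ 0. → (13, 0)
6Q: (13, 0) + (15, 2). λ = (2 - 0)/(15 - 13) ≡ 2/2 mod 19. 2⁻¹ ≡ 10 (mod 19), so λ ≡ 1.
  x = λ² - 13 - 15 = 1 - 28 ≡ 11; y = λ·(13 - 11) - 0 ≡ 2. → (11, 2)

(11, 2)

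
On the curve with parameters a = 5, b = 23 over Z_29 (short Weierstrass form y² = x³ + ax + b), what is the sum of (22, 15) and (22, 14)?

O

The two points share x = 22 and their y-coordinates satisfy 15 + 14 ≡ 0 (mod 29), so they are inverses. Their sum is O.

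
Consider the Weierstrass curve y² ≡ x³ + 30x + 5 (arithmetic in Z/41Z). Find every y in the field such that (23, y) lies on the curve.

x³ + 30x + 5 = 12862 ≡ 29 (mod 41).
29 is a non-residue mod 41; no y exists.

none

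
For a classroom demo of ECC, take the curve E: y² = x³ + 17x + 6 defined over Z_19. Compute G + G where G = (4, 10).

tangent at (4, 10): λ = (3·4² + 17)/(2·10) ≡ 8/1. 1⁻¹ ≡ 1 (mod 19), so λ ≡ 8·1 ≡ 8.
  x = λ² - 4 - 4 = 64 - 8 ≡ 18; y = λ·(4 - 18) - 10 ≡ 11. → (18, 11)

(18, 11)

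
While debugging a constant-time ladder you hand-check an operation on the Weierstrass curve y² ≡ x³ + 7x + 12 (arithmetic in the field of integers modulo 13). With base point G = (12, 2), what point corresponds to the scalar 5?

(11, 4)

Double-and-add on 5 = (101)₂. Start with G = (12, 2) for the leading 1-bit.
double: tangent at (12, 2): λ = (3·12² + 7)/(2·2) ≡ 10/4. 4⁻¹ ≡ 10 (mod 13), so λ ≡ 10·10 ≡ 9.
  x = λ² - 12 - 12 = 81 - 24 ≡ 5; y = λ·(12 - 5) - 2 ≡ 9. → (5, 9)
double: tangent at (5, 9): λ = (3·5² + 7)/(2·9) ≡ 4/5. 5⁻¹ ≡ 8 (mod 13), so λ ≡ 4·8 ≡ 6.
  x = λ² - 5 - 5 = 36 - 10 ≡ 0; y = λ·(5 - 0) - 9 ≡ 8. → (0, 8)
add G: (0, 8) + (12, 2). λ = (2 - 8)/(12 - 0) ≡ 7/12 mod 13. 12⁻¹ ≡ 12 (mod 13), so λ ≡ 6.
  x = λ² - 0 - 12 = 36 - 12 ≡ 11; y = λ·(0 - 11) - 8 ≡ 4. → (11, 4)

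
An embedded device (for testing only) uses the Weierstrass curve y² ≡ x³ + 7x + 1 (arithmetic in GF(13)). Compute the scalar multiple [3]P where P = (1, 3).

(3, 7)

Repeated addition: build up to 3P.
2P: tangent at (1, 3): λ = (3·1² + 7)/(2·3) ≡ 10/6. 6⁻¹ ≡ 11 (mod 13), so λ ≡ 10·11 ≡ 6.
  x = λ² - 1 - 1 = 36 - 2 ≡ 8; y = λ·(1 - 8) - 3 ≡ 7. → (8, 7)
3P: (8, 7) + (1, 3). λ = (3 - 7)/(1 - 8) ≡ 9/6 mod 13. 6⁻¹ ≡ 11 (mod 13), so λ ≡ 8.
  x = λ² - 8 - 1 = 64 - 9 ≡ 3; y = λ·(8 - 3) - 7 ≡ 7. → (3, 7)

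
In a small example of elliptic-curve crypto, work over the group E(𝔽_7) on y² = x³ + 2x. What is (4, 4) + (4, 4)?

tangent at (4, 4): λ = (3·4² + 2)/(2·4) ≡ 1/1. 1⁻¹ ≡ 1 (mod 7), so λ ≡ 1·1 ≡ 1.
  x = λ² - 4 - 4 = 1 - 8 ≡ 0; y = λ·(4 - 0) - 4 ≡ 0. → (0, 0)

(0, 0)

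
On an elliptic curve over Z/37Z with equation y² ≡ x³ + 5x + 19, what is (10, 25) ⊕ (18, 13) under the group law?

(2, 0)

(10, 25) + (18, 13). λ = (13 - 25)/(18 - 10) ≡ 25/8 mod 37. 8⁻¹ ≡ 14 (mod 37) since 8·14 = 112 ≡ 1, so λ ≡ 17.
  x = λ² - 10 - 18 = 289 - 28 ≡ 2; y = λ·(10 - 2) - 25 ≡ 0. → (2, 0)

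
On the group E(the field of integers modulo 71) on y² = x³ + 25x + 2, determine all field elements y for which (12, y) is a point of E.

x³ + 25x + 2 = 2030 ≡ 42 (mod 71).
42 is a non-residue mod 71; no y exists.

none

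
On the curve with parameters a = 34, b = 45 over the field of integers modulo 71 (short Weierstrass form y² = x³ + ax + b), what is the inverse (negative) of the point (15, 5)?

-(15, 5) = (15, -5 mod 71) = (15, 66).

(15, 66)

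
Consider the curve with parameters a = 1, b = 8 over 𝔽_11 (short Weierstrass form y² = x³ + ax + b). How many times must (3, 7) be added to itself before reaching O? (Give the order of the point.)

2P: tangent at (3, 7): λ = (3·3² + 1)/(2·7) ≡ 6/3. 3⁻¹ ≡ 4 (mod 11), so λ ≡ 6·4 ≡ 2.
  x = λ² - 3 - 3 = 4 - 6 ≡ 9; y = λ·(3 - 9) - 7 ≡ 3. → (9, 3)
3P: (9, 3) + (3, 7). λ = (7 - 3)/(3 - 9) ≡ 4/5 mod 11. 5⁻¹ ≡ 9 (mod 11) since 5·9 = 45 ≡ 1, so λ ≡ 3.
  x = λ² - 9 - 3 = 9 - 12 ≡ 8; y = λ·(9 - 8) - 3 ≡ 0. → (8, 0)
4P: (8, 0) + (3, 7). λ = (7 - 0)/(3 - 8) ≡ 7/6 mod 11. 6⁻¹ ≡ 2 (mod 11), so λ ≡ 3.
  x = λ² - 8 - 3 = 9 - 11 ≡ 9; y = λ·(8 - 9) - 0 ≡ 8. → (9, 8)
5P: (9, 8) + (3, 7). λ = (7 - 8)/(3 - 9) ≡ 10/5 mod 11. 5⁻¹ ≡ 9 (mod 11) since 5·9 = 45 ≡ 1, so λ ≡ 2.
  x = λ² - 9 - 3 = 4 - 12 ≡ 3; y = λ·(9 - 3) - 8 ≡ 4. → (3, 4)
6P: (3, 4) + (3, 7): same x and y₁ ≡ -y₂, so the sum is O.
6P = O, so the order is 6.

6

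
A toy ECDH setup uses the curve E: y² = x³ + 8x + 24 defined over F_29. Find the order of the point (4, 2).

12

2P: tangent at (4, 2): λ = (3·4² + 8)/(2·2) ≡ 27/4. 4⁻¹ ≡ 22 (mod 29), so λ ≡ 27·22 ≡ 14.
  x = λ² - 4 - 4 = 196 - 8 ≡ 14; y = λ·(4 - 14) - 2 ≡ 3. → (14, 3)
3P: (14, 3) + (4, 2). λ = (2 - 3)/(4 - 14) ≡ 28/19 mod 29. 19⁻¹ ≡ 26 (mod 29), so λ ≡ 3.
  x = λ² - 14 - 4 = 9 - 18 ≡ 20; y = λ·(14 - 20) - 3 ≡ 8. → (20, 8)
4P: (20, 8) + (4, 2). λ = (2 - 8)/(4 - 20) ≡ 23/13 mod 29. 13⁻¹ ≡ 9 (mod 29), so λ ≡ 4.
  x = λ² - 20 - 4 = 16 - 24 ≡ 21; y = λ·(20 - 21) - 8 ≡ 17. → (21, 17)
5P: (21, 17) + (4, 2). λ = (2 - 17)/(4 - 21) ≡ 14/12 mod 29. 12⁻¹ ≡ 17 (mod 29) since 12·17 = 204 ≡ 1, so λ ≡ 6.
  x = λ² - 21 - 4 = 36 - 25 ≡ 11; y = λ·(21 - 11) - 17 ≡ 14. → (11, 14)
6P: (11, 14) + (4, 2). λ = (2 - 14)/(4 - 11) ≡ 17/22 mod 29. 22⁻¹ ≡ 4 (mod 29), so λ ≡ 10.
  x = λ² - 11 - 4 = 100 - 15 ≡ 27; y = λ·(11 - 27) - 14 ≡ 0. → (27, 0)
7P: (27, 0) + (4, 2). λ = (2 - 0)/(4 - 27) ≡ 2/6 mod 29. 6⁻¹ ≡ 5 (mod 29) since 6·5 = 30 ≡ 1, so λ ≡ 10.
  x = λ² - 27 - 4 = 100 - 31 ≡ 11; y = λ·(27 - 11) - 0 ≡ 15. → (11, 15)
8P: (11, 15) + (4, 2). λ = (2 - 15)/(4 - 11) ≡ 16/22 mod 29. 22⁻¹ ≡ 4 (mod 29) since 22·4 = 88 ≡ 1, so λ ≡ 6.
  x = λ² - 11 - 4 = 36 - 15 ≡ 21; y = λ·(11 - 21) - 15 ≡ 12. → (21, 12)
9P: (21, 12) + (4, 2). λ = (2 - 12)/(4 - 21) ≡ 19/12 mod 29. 12⁻¹ ≡ 17 (mod 29), so λ ≡ 4.
  x = λ² - 21 - 4 = 16 - 25 ≡ 20; y = λ·(21 - 20) - 12 ≡ 21. → (20, 21)
10P: (20, 21) + (4, 2). λ = (2 - 21)/(4 - 20) ≡ 10/13 mod 29. 13⁻¹ ≡ 9 (mod 29), so λ ≡ 3.
  x = λ² - 20 - 4 = 9 - 24 ≡ 14; y = λ·(20 - 14) - 21 ≡ 26. → (14, 26)
11P: (14, 26) + (4, 2). λ = (2 - 26)/(4 - 14) ≡ 5/19 mod 29. 19⁻¹ ≡ 26 (mod 29), so λ ≡ 14.
  x = λ² - 14 - 4 = 196 - 18 ≡ 4; y = λ·(14 - 4) - 26 ≡ 27. → (4, 27)
12P: (4, 27) + (4, 2): same x and y₁ ≡ -y₂, so the sum is the point at infinity.
12P = the point at infinity, so the order is 12.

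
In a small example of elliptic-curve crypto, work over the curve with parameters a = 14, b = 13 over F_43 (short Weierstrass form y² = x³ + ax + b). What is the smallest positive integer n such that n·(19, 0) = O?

2

2P: (19, 0) + (19, 0): same x and y₁ ≡ -y₂, so the sum is O.
2P = O, so the order is 2.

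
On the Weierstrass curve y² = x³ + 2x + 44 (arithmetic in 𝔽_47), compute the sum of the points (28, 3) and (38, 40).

(29, 45)

(28, 3) + (38, 40). λ = (40 - 3)/(38 - 28) ≡ 37/10 mod 47. 10⁻¹ ≡ 33 (mod 47), so λ ≡ 46.
  x = λ² - 28 - 38 = 2116 - 66 ≡ 29; y = λ·(28 - 29) - 3 ≡ 45. → (29, 45)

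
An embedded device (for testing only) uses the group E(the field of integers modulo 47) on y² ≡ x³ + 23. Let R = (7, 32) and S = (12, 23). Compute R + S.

(35, 9)

(7, 32) + (12, 23). λ = (23 - 32)/(12 - 7) ≡ 38/5 mod 47. 5⁻¹ ≡ 19 (mod 47) since 5·19 = 95 ≡ 1, so λ ≡ 17.
  x = λ² - 7 - 12 = 289 - 19 ≡ 35; y = λ·(7 - 35) - 32 ≡ 9. → (35, 9)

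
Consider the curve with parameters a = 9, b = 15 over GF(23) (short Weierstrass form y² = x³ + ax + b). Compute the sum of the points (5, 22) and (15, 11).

(21, 14)

(5, 22) + (15, 11). λ = (11 - 22)/(15 - 5) ≡ 12/10 mod 23. 10⁻¹ ≡ 7 (mod 23) since 10·7 = 70 ≡ 1, so λ ≡ 15.
  x = λ² - 5 - 15 = 225 - 20 ≡ 21; y = λ·(5 - 21) - 22 ≡ 14. → (21, 14)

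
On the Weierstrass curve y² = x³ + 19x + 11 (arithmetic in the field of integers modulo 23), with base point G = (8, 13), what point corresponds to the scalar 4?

(3, 7)

Repeated addition: build up to 4G.
2G: tangent at (8, 13): λ = (3·8² + 19)/(2·13) ≡ 4/3. 3⁻¹ ≡ 8 (mod 23), so λ ≡ 4·8 ≡ 9.
  x = λ² - 8 - 8 = 81 - 16 ≡ 19; y = λ·(8 - 19) - 13 ≡ 3. → (19, 3)
3G: (19, 3) + (8, 13). λ = (13 - 3)/(8 - 19) ≡ 10/12 mod 23. 12⁻¹ ≡ 2 (mod 23) since 12·2 = 24 ≡ 1, so λ ≡ 20.
  x = λ² - 19 - 8 = 400 - 27 ≡ 5; y = λ·(19 - 5) - 3 ≡ 1. → (5, 1)
4G: (5, 1) + (8, 13). λ = (13 - 1)/(8 - 5) ≡ 12/3 mod 23. 3⁻¹ ≡ 8 (mod 23) since 3·8 = 24 ≡ 1, so λ ≡ 4.
  x = λ² - 5 - 8 = 16 - 13 ≡ 3; y = λ·(5 - 3) - 1 ≡ 7. → (3, 7)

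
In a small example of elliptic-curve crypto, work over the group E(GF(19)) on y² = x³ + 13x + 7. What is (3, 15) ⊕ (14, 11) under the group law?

(3, 15) + (14, 11). λ = (11 - 15)/(14 - 3) ≡ 15/11 mod 19. 11⁻¹ ≡ 7 (mod 19), so λ ≡ 10.
  x = λ² - 3 - 14 = 100 - 17 ≡ 7; y = λ·(3 - 7) - 15 ≡ 2. → (7, 2)

(7, 2)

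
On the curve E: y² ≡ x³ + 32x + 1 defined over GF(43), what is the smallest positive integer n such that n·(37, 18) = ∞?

2P: tangent at (37, 18): λ = (3·37² + 32)/(2·18) ≡ 11/36. 36⁻¹ ≡ 6 (mod 43), so λ ≡ 11·6 ≡ 23.
  x = λ² - 37 - 37 = 529 - 74 ≡ 25; y = λ·(37 - 25) - 18 ≡ 0. → (25, 0)
3P: (25, 0) + (37, 18). λ = (18 - 0)/(37 - 25) ≡ 18/12 mod 43. 12⁻¹ ≡ 18 (mod 43) since 12·18 = 216 ≡ 1, so λ ≡ 23.
  x = λ² - 25 - 37 = 529 - 62 ≡ 37; y = λ·(25 - 37) - 0 ≡ 25. → (37, 25)
4P: (37, 25) + (37, 18): same x and y₁ ≡ -y₂, so the sum is ∞.
4P = ∞, so the order is 4.

4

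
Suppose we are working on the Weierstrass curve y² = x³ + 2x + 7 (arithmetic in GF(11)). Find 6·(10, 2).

(10, 9)

Write Q = (10, 2).
Double-and-add on 6 = (110)₂. Start with Q = (10, 2) for the leading 1-bit.
double: tangent at (10, 2): λ = (3·10² + 2)/(2·2) ≡ 5/4. 4⁻¹ ≡ 3 (mod 11) since 4·3 = 12 ≡ 1, so λ ≡ 5·3 ≡ 4.
  x = λ² - 10 - 10 = 16 - 20 ≡ 7; y = λ·(10 - 7) - 2 ≡ 10. → (7, 10)
add Q: (7, 10) + (10, 2). λ = (2 - 10)/(10 - 7) ≡ 3/3 mod 11. 3⁻¹ ≡ 4 (mod 11), so λ ≡ 1.
  x = λ² - 7 - 10 = 1 - 17 ≡ 6; y = λ·(7 - 6) - 10 ≡ 2. → (6, 2)
double: tangent at (6, 2): λ = (3·6² + 2)/(2·2) ≡ 0/4. 4⁻¹ ≡ 3 (mod 11) since 4·3 = 12 ≡ 1, so λ ≡ 0·3 ≡ 0.
  x = λ² - 6 - 6 = 0 - 12 ≡ 10; y = λ·(6 - 10) - 2 ≡ 9. → (10, 9)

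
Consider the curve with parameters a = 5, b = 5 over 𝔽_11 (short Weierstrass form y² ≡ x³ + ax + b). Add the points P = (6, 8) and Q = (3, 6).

(6, 8) + (3, 6). λ = (6 - 8)/(3 - 6) ≡ 9/8 mod 11. 8⁻¹ ≡ 7 (mod 11), so λ ≡ 8.
  x = λ² - 6 - 3 = 64 - 9 ≡ 0; y = λ·(6 - 0) - 8 ≡ 7. → (0, 7)

(0, 7)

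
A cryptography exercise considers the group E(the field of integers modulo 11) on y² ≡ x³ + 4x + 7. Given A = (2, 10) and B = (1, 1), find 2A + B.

(8, 1)

First 2A:
Repeated addition: build up to 2A.
2A: tangent at (2, 10): λ = (3·2² + 4)/(2·10) ≡ 5/9. 9⁻¹ ≡ 5 (mod 11), so λ ≡ 5·5 ≡ 3.
  x = λ² - 2 - 2 = 9 - 4 ≡ 5; y = λ·(2 - 5) - 10 ≡ 3. → (5, 3)
2A = (5, 3).
Finally 2A + B:
(5, 3) + (1, 1). λ = (1 - 3)/(1 - 5) ≡ 9/7 mod 11. 7⁻¹ ≡ 8 (mod 11) since 7·8 = 56 ≡ 1, so λ ≡ 6.
  x = λ² - 5 - 1 = 36 - 6 ≡ 8; y = λ·(5 - 8) - 3 ≡ 1. → (8, 1)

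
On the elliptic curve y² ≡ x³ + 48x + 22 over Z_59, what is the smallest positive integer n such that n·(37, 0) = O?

2P: (37, 0) + (37, 0): same x and y₁ ≡ -y₂, so the sum is O.
2P = O, so the order is 2.

2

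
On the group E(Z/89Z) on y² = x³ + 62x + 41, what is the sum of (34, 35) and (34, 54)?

The two points share x = 34 and their y-coordinates satisfy 35 + 54 ≡ 0 (mod 89), so they are inverses. Their sum is the point at infinity.

O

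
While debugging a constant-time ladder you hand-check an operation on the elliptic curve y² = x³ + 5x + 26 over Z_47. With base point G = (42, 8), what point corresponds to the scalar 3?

(33, 28)

Repeated addition: build up to 3G.
2G: tangent at (42, 8): λ = (3·42² + 5)/(2·8) ≡ 33/16. 16⁻¹ ≡ 3 (mod 47), so λ ≡ 33·3 ≡ 5.
  x = λ² - 42 - 42 = 25 - 84 ≡ 35; y = λ·(42 - 35) - 8 ≡ 27. → (35, 27)
3G: (35, 27) + (42, 8). λ = (8 - 27)/(42 - 35) ≡ 28/7 mod 47. 7⁻¹ ≡ 27 (mod 47) since 7·27 = 189 ≡ 1, so λ ≡ 4.
  x = λ² - 35 - 42 = 16 - 77 ≡ 33; y = λ·(35 - 33) - 27 ≡ 28. → (33, 28)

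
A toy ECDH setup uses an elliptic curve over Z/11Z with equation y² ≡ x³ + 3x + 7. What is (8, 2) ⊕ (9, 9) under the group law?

(8, 2) + (9, 9). λ = (9 - 2)/(9 - 8) ≡ 7/1 mod 11. 1⁻¹ ≡ 1 (mod 11), so λ ≡ 7.
  x = λ² - 8 - 9 = 49 - 17 ≡ 10; y = λ·(8 - 10) - 2 ≡ 6. → (10, 6)

(10, 6)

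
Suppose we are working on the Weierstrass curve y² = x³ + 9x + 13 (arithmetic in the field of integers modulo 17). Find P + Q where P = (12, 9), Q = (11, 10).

(12, 8)

(12, 9) + (11, 10). λ = (10 - 9)/(11 - 12) ≡ 1/16 mod 17. 16⁻¹ ≡ 16 (mod 17), so λ ≡ 16.
  x = λ² - 12 - 11 = 256 - 23 ≡ 12; y = λ·(12 - 12) - 9 ≡ 8. → (12, 8)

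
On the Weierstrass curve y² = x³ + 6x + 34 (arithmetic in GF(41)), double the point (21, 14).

(24, 12)

tangent at (21, 14): λ = (3·21² + 6)/(2·14) ≡ 17/28. 28⁻¹ ≡ 22 (mod 41), so λ ≡ 17·22 ≡ 5.
  x = λ² - 21 - 21 = 25 - 42 ≡ 24; y = λ·(21 - 24) - 14 ≡ 12. → (24, 12)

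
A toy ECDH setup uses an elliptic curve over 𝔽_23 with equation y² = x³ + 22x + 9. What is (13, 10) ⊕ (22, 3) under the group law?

(13, 10) + (22, 3). λ = (3 - 10)/(22 - 13) ≡ 16/9 mod 23. 9⁻¹ ≡ 18 (mod 23), so λ ≡ 12.
  x = λ² - 13 - 22 = 144 - 35 ≡ 17; y = λ·(13 - 17) - 10 ≡ 11. → (17, 11)

(17, 11)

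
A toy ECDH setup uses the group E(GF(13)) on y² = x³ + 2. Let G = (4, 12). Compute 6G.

Double-and-add on 6 = (110)₂. Start with G = (4, 12) for the leading 1-bit.
double: tangent at (4, 12): λ = (3·4² + 0)/(2·12) ≡ 9/11. 11⁻¹ ≡ 6 (mod 13), so λ ≡ 9·6 ≡ 2.
  x = λ² - 4 - 4 = 4 - 8 ≡ 9; y = λ·(4 - 9) - 12 ≡ 4. → (9, 4)
add G: (9, 4) + (4, 12). λ = (12 - 4)/(4 - 9) ≡ 8/8 mod 13. 8⁻¹ ≡ 5 (mod 13) since 8·5 = 40 ≡ 1, so λ ≡ 1.
  x = λ² - 9 - 4 = 1 - 13 ≡ 1; y = λ·(9 - 1) - 4 ≡ 4. → (1, 4)
double: tangent at (1, 4): λ = (3·1² + 0)/(2·4) ≡ 3/8. 8⁻¹ ≡ 5 (mod 13), so λ ≡ 3·5 ≡ 2.
  x = λ² - 1 - 1 = 4 - 2 ≡ 2; y = λ·(1 - 2) - 4 ≡ 7. → (2, 7)

(2, 7)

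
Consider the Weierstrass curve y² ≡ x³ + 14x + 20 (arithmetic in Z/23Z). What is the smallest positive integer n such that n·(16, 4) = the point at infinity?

2P: tangent at (16, 4): λ = (3·16² + 14)/(2·4) ≡ 0/8. 8⁻¹ ≡ 3 (mod 23), so λ ≡ 0·3 ≡ 0.
  x = λ² - 16 - 16 = 0 - 32 ≡ 14; y = λ·(16 - 14) - 4 ≡ 19. → (14, 19)
3P: (14, 19) + (16, 4). λ = (4 - 19)/(16 - 14) ≡ 8/2 mod 23. 2⁻¹ ≡ 12 (mod 23), so λ ≡ 4.
  x = λ² - 14 - 16 = 16 - 30 ≡ 9; y = λ·(14 - 9) - 19 ≡ 1. → (9, 1)
4P: (9, 1) + (16, 4). λ = (4 - 1)/(16 - 9) ≡ 3/7 mod 23. 7⁻¹ ≡ 10 (mod 23), so λ ≡ 7.
  x = λ² - 9 - 16 = 49 - 25 ≡ 1; y = λ·(9 - 1) - 1 ≡ 9. → (1, 9)
5P: (1, 9) + (16, 4). λ = (4 - 9)/(16 - 1) ≡ 18/15 mod 23. 15⁻¹ ≡ 20 (mod 23) since 15·20 = 300 ≡ 1, so λ ≡ 15.
  x = λ² - 1 - 16 = 225 - 17 ≡ 1; y = λ·(1 - 1) - 9 ≡ 14. → (1, 14)
6P: (1, 14) + (16, 4). λ = (4 - 14)/(16 - 1) ≡ 13/15 mod 23. 15⁻¹ ≡ 20 (mod 23), so λ ≡ 7.
  x = λ² - 1 - 16 = 49 - 17 ≡ 9; y = λ·(1 - 9) - 14 ≡ 22. → (9, 22)
7P: (9, 22) + (16, 4). λ = (4 - 22)/(16 - 9) ≡ 5/7 mod 23. 7⁻¹ ≡ 10 (mod 23), so λ ≡ 4.
  x = λ² - 9 - 16 = 16 - 25 ≡ 14; y = λ·(9 - 14) - 22 ≡ 4. → (14, 4)
8P: (14, 4) + (16, 4). λ = (4 - 4)/(16 - 14) ≡ 0/2 mod 23. 2⁻¹ ≡ 12 (mod 23) since 2·12 = 24 ≡ 1, so λ ≡ 0.
  x = λ² - 14 - 16 = 0 - 30 ≡ 16; y = λ·(14 - 16) - 4 ≡ 19. → (16, 19)
9P: (16, 19) + (16, 4): same x and y₁ ≡ -y₂, so the sum is the point at infinity.
9P = the point at infinity, so the order is 9.

9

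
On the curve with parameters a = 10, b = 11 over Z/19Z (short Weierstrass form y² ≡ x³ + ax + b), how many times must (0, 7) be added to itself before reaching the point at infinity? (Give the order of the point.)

2P: tangent at (0, 7): λ = (3·0² + 10)/(2·7) ≡ 10/14. 14⁻¹ ≡ 15 (mod 19) since 14·15 = 210 ≡ 1, so λ ≡ 10·15 ≡ 17.
  x = λ² - 0 - 0 = 289 - 0 ≡ 4; y = λ·(0 - 4) - 7 ≡ 1. → (4, 1)
3P: (4, 1) + (0, 7). λ = (7 - 1)/(0 - 4) ≡ 6/15 mod 19. 15⁻¹ ≡ 14 (mod 19), so λ ≡ 8.
  x = λ² - 4 - 0 = 64 - 4 ≡ 3; y = λ·(4 - 3) - 1 ≡ 7. → (3, 7)
4P: (3, 7) + (0, 7). λ = (7 - 7)/(0 - 3) ≡ 0/16 mod 19. 16⁻¹ ≡ 6 (mod 19), so λ ≡ 0.
  x = λ² - 3 - 0 = 0 - 3 ≡ 16; y = λ·(3 - 16) - 7 ≡ 12. → (16, 12)
5P: (16, 12) + (0, 7). λ = (7 - 12)/(0 - 16) ≡ 14/3 mod 19. 3⁻¹ ≡ 13 (mod 19) since 3·13 = 39 ≡ 1, so λ ≡ 11.
  x = λ² - 16 - 0 = 121 - 16 ≡ 10; y = λ·(16 - 10) - 12 ≡ 16. → (10, 16)
6P: (10, 16) + (0, 7). λ = (7 - 16)/(0 - 10) ≡ 10/9 mod 19. 9⁻¹ ≡ 17 (mod 19), so λ ≡ 18.
  x = λ² - 10 - 0 = 324 - 10 ≡ 10; y = λ·(10 - 10) - 16 ≡ 3. → (10, 3)
7P: (10, 3) + (0, 7). λ = (7 - 3)/(0 - 10) ≡ 4/9 mod 19. 9⁻¹ ≡ 17 (mod 19), so λ ≡ 11.
  x = λ² - 10 - 0 = 121 - 10 ≡ 16; y = λ·(10 - 16) - 3 ≡ 7. → (16, 7)
8P: (16, 7) + (0, 7). λ = (7 - 7)/(0 - 16) ≡ 0/3 mod 19. 3⁻¹ ≡ 13 (mod 19), so λ ≡ 0.
  x = λ² - 16 - 0 = 0 - 16 ≡ 3; y = λ·(16 - 3) - 7 ≡ 12. → (3, 12)
9P: (3, 12) + (0, 7). λ = (7 - 12)/(0 - 3) ≡ 14/16 mod 19. 16⁻¹ ≡ 6 (mod 19) since 16·6 = 96 ≡ 1, so λ ≡ 8.
  x = λ² - 3 - 0 = 64 - 3 ≡ 4; y = λ·(3 - 4) - 12 ≡ 18. → (4, 18)
10P: (4, 18) + (0, 7). λ = (7 - 18)/(0 - 4) ≡ 8/15 mod 19. 15⁻¹ ≡ 14 (mod 19), so λ ≡ 17.
  x = λ² - 4 - 0 = 289 - 4 ≡ 0; y = λ·(4 - 0) - 18 ≡ 12. → (0, 12)
11P: (0, 12) + (0, 7): same x and y₁ ≡ -y₂, so the sum is the point at infinity.
11P = the point at infinity, so the order is 11.

11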